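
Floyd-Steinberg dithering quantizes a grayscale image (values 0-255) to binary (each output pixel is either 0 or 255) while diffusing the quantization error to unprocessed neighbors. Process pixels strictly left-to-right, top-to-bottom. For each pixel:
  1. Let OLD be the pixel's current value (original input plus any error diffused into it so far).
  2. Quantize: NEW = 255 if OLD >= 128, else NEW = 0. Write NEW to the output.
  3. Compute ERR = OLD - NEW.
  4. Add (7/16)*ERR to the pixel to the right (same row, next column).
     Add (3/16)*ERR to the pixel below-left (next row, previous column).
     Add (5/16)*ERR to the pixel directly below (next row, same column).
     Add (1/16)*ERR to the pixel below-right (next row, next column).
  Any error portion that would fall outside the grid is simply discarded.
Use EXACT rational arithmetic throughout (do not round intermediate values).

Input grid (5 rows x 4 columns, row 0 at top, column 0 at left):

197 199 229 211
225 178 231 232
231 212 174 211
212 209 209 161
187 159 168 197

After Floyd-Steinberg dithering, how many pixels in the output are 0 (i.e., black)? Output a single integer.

Answer: 3

Derivation:
(0,0): OLD=197 → NEW=255, ERR=-58
(0,1): OLD=1389/8 → NEW=255, ERR=-651/8
(0,2): OLD=24755/128 → NEW=255, ERR=-7885/128
(0,3): OLD=376933/2048 → NEW=255, ERR=-145307/2048
(1,0): OLD=24527/128 → NEW=255, ERR=-8113/128
(1,1): OLD=112297/1024 → NEW=0, ERR=112297/1024
(1,2): OLD=7908189/32768 → NEW=255, ERR=-447651/32768
(1,3): OLD=104858139/524288 → NEW=255, ERR=-28835301/524288
(2,0): OLD=3797075/16384 → NEW=255, ERR=-380845/16384
(2,1): OLD=120364865/524288 → NEW=255, ERR=-13328575/524288
(2,2): OLD=162686981/1048576 → NEW=255, ERR=-104699899/1048576
(2,3): OLD=2504415441/16777216 → NEW=255, ERR=-1773774639/16777216
(3,0): OLD=1677463971/8388608 → NEW=255, ERR=-461631069/8388608
(3,1): OLD=21046011453/134217728 → NEW=255, ERR=-13179509187/134217728
(3,2): OLD=243576876227/2147483648 → NEW=0, ERR=243576876227/2147483648
(3,3): OLD=5887314848725/34359738368 → NEW=255, ERR=-2874418435115/34359738368
(4,0): OLD=325110429095/2147483648 → NEW=255, ERR=-222497901145/2147483648
(4,1): OLD=1731952716277/17179869184 → NEW=0, ERR=1731952716277/17179869184
(4,2): OLD=124095255202005/549755813888 → NEW=255, ERR=-16092477339435/549755813888
(4,3): OLD=1452585189503843/8796093022208 → NEW=255, ERR=-790418531159197/8796093022208
Output grid:
  Row 0: ####  (0 black, running=0)
  Row 1: #.##  (1 black, running=1)
  Row 2: ####  (0 black, running=1)
  Row 3: ##.#  (1 black, running=2)
  Row 4: #.##  (1 black, running=3)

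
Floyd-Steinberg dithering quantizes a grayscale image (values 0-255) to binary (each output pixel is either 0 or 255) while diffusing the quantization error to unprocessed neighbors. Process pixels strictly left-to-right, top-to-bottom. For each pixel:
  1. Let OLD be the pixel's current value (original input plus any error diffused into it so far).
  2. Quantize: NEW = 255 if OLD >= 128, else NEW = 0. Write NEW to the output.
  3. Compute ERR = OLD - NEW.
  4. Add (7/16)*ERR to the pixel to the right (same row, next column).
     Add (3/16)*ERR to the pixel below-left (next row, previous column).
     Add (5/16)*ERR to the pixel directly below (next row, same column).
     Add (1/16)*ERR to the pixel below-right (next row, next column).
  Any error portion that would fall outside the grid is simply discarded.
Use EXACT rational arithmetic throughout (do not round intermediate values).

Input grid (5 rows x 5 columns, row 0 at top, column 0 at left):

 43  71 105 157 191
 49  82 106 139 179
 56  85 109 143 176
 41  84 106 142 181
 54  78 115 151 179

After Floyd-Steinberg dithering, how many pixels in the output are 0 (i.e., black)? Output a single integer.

(0,0): OLD=43 → NEW=0, ERR=43
(0,1): OLD=1437/16 → NEW=0, ERR=1437/16
(0,2): OLD=36939/256 → NEW=255, ERR=-28341/256
(0,3): OLD=444685/4096 → NEW=0, ERR=444685/4096
(0,4): OLD=15630171/65536 → NEW=255, ERR=-1081509/65536
(1,0): OLD=20295/256 → NEW=0, ERR=20295/256
(1,1): OLD=259441/2048 → NEW=0, ERR=259441/2048
(1,2): OLD=10013637/65536 → NEW=255, ERR=-6698043/65536
(1,3): OLD=30985185/262144 → NEW=0, ERR=30985185/262144
(1,4): OLD=974506371/4194304 → NEW=255, ERR=-95041149/4194304
(2,0): OLD=3425131/32768 → NEW=0, ERR=3425131/32768
(2,1): OLD=163692745/1048576 → NEW=255, ERR=-103694135/1048576
(2,2): OLD=1071670171/16777216 → NEW=0, ERR=1071670171/16777216
(2,3): OLD=52948027809/268435456 → NEW=255, ERR=-15503013471/268435456
(2,4): OLD=648708811559/4294967296 → NEW=255, ERR=-446507848921/4294967296
(3,0): OLD=924804411/16777216 → NEW=0, ERR=924804411/16777216
(3,1): OLD=12847677983/134217728 → NEW=0, ERR=12847677983/134217728
(3,2): OLD=647812899845/4294967296 → NEW=255, ERR=-447403760635/4294967296
(3,3): OLD=540115288925/8589934592 → NEW=0, ERR=540115288925/8589934592
(3,4): OLD=23696082680625/137438953472 → NEW=255, ERR=-11350850454735/137438953472
(4,0): OLD=191499327381/2147483648 → NEW=0, ERR=191499327381/2147483648
(4,1): OLD=8991276893333/68719476736 → NEW=255, ERR=-8532189674347/68719476736
(4,2): OLD=50466986684507/1099511627776 → NEW=0, ERR=50466986684507/1099511627776
(4,3): OLD=2968407010774165/17592186044416 → NEW=255, ERR=-1517600430551915/17592186044416
(4,4): OLD=33602429638032019/281474976710656 → NEW=0, ERR=33602429638032019/281474976710656
Output grid:
  Row 0: ..#.#  (3 black, running=3)
  Row 1: ..#.#  (3 black, running=6)
  Row 2: .#.##  (2 black, running=8)
  Row 3: ..#.#  (3 black, running=11)
  Row 4: .#.#.  (3 black, running=14)

Answer: 14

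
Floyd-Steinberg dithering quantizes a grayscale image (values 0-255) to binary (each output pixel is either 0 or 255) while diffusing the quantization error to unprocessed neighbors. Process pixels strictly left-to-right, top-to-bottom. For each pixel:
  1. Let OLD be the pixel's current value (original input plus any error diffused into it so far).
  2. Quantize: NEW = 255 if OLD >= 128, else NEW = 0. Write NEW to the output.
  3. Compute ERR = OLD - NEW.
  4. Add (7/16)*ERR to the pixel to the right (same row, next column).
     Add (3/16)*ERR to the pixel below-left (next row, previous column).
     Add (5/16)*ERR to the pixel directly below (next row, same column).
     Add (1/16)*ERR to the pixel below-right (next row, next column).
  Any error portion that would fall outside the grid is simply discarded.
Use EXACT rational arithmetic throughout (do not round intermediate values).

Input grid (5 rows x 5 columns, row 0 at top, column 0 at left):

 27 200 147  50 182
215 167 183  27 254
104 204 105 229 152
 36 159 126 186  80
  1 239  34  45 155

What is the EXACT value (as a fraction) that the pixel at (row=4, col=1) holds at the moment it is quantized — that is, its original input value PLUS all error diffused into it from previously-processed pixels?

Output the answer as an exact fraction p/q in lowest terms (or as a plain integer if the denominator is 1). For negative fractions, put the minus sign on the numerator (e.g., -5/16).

Answer: 15153701223621/68719476736

Derivation:
(0,0): OLD=27 → NEW=0, ERR=27
(0,1): OLD=3389/16 → NEW=255, ERR=-691/16
(0,2): OLD=32795/256 → NEW=255, ERR=-32485/256
(0,3): OLD=-22595/4096 → NEW=0, ERR=-22595/4096
(0,4): OLD=11769387/65536 → NEW=255, ERR=-4942293/65536
(1,0): OLD=55127/256 → NEW=255, ERR=-10153/256
(1,1): OLD=233569/2048 → NEW=0, ERR=233569/2048
(1,2): OLD=12419573/65536 → NEW=255, ERR=-4292107/65536
(1,3): OLD=-6670959/262144 → NEW=0, ERR=-6670959/262144
(1,4): OLD=918364563/4194304 → NEW=255, ERR=-151182957/4194304
(2,0): OLD=3702459/32768 → NEW=0, ERR=3702459/32768
(2,1): OLD=287639481/1048576 → NEW=255, ERR=20252601/1048576
(2,2): OLD=1599543147/16777216 → NEW=0, ERR=1599543147/16777216
(2,3): OLD=67620839697/268435456 → NEW=255, ERR=-830201583/268435456
(2,4): OLD=591814009655/4294967296 → NEW=255, ERR=-503402650825/4294967296
(3,0): OLD=1257131019/16777216 → NEW=0, ERR=1257131019/16777216
(3,1): OLD=29897825583/134217728 → NEW=255, ERR=-4327695057/134217728
(3,2): OLD=611235661365/4294967296 → NEW=255, ERR=-483980999115/4294967296
(3,3): OLD=1028351830701/8589934592 → NEW=0, ERR=1028351830701/8589934592
(3,4): OLD=13132986133761/137438953472 → NEW=0, ERR=13132986133761/137438953472
(4,0): OLD=39449639237/2147483648 → NEW=0, ERR=39449639237/2147483648
(4,1): OLD=15153701223621/68719476736 → NEW=255, ERR=-2369765344059/68719476736
Target (4,1): original=239, with diffused error = 15153701223621/68719476736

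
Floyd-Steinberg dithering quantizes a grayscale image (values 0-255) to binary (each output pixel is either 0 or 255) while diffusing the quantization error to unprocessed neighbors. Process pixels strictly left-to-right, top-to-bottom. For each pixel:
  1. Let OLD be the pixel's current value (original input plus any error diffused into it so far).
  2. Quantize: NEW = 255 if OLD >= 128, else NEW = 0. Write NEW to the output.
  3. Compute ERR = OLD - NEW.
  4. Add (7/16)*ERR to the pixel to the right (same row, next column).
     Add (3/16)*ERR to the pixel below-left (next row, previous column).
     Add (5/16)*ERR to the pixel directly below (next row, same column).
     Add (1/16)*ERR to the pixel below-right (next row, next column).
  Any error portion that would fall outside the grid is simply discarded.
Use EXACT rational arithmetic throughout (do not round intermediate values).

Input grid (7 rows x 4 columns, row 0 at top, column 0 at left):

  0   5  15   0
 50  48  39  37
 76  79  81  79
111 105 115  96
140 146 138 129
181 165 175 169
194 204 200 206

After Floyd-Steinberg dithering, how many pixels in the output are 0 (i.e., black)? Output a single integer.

(0,0): OLD=0 → NEW=0, ERR=0
(0,1): OLD=5 → NEW=0, ERR=5
(0,2): OLD=275/16 → NEW=0, ERR=275/16
(0,3): OLD=1925/256 → NEW=0, ERR=1925/256
(1,0): OLD=815/16 → NEW=0, ERR=815/16
(1,1): OLD=9609/128 → NEW=0, ERR=9609/128
(1,2): OLD=323325/4096 → NEW=0, ERR=323325/4096
(1,3): OLD=4912507/65536 → NEW=0, ERR=4912507/65536
(2,0): OLD=217075/2048 → NEW=0, ERR=217075/2048
(2,1): OLD=10932449/65536 → NEW=255, ERR=-5779231/65536
(2,2): OLD=11250421/131072 → NEW=0, ERR=11250421/131072
(2,3): OLD=303899425/2097152 → NEW=255, ERR=-230874335/2097152
(3,0): OLD=133786243/1048576 → NEW=0, ERR=133786243/1048576
(3,1): OLD=2616925405/16777216 → NEW=255, ERR=-1661264675/16777216
(3,2): OLD=19421026979/268435456 → NEW=0, ERR=19421026979/268435456
(3,3): OLD=423545337077/4294967296 → NEW=0, ERR=423545337077/4294967296
(4,0): OLD=43300069255/268435456 → NEW=255, ERR=-25150972025/268435456
(4,1): OLD=205309803093/2147483648 → NEW=0, ERR=205309803093/2147483648
(4,2): OLD=14756659445621/68719476736 → NEW=255, ERR=-2766807122059/68719476736
(4,3): OLD=161324760001475/1099511627776 → NEW=255, ERR=-119050705081405/1099511627776
(5,0): OLD=5829003172887/34359738368 → NEW=255, ERR=-2932730110953/34359738368
(5,1): OLD=158471695320001/1099511627776 → NEW=255, ERR=-121903769762879/1099511627776
(5,2): OLD=54747753237729/549755813888 → NEW=0, ERR=54747753237729/549755813888
(5,3): OLD=3100025547474541/17592186044416 → NEW=255, ERR=-1385981893851539/17592186044416
(6,0): OLD=2577935965575587/17592186044416 → NEW=255, ERR=-1908071475750493/17592186044416
(6,1): OLD=38066319831704101/281474976710656 → NEW=255, ERR=-33709799229513179/281474976710656
(6,2): OLD=707171083191922291/4503599627370496 → NEW=255, ERR=-441246821787554189/4503599627370496
(6,3): OLD=10429573389693781541/72057594037927936 → NEW=255, ERR=-7945113089977842139/72057594037927936
Output grid:
  Row 0: ....  (4 black, running=4)
  Row 1: ....  (4 black, running=8)
  Row 2: .#.#  (2 black, running=10)
  Row 3: .#..  (3 black, running=13)
  Row 4: #.##  (1 black, running=14)
  Row 5: ##.#  (1 black, running=15)
  Row 6: ####  (0 black, running=15)

Answer: 15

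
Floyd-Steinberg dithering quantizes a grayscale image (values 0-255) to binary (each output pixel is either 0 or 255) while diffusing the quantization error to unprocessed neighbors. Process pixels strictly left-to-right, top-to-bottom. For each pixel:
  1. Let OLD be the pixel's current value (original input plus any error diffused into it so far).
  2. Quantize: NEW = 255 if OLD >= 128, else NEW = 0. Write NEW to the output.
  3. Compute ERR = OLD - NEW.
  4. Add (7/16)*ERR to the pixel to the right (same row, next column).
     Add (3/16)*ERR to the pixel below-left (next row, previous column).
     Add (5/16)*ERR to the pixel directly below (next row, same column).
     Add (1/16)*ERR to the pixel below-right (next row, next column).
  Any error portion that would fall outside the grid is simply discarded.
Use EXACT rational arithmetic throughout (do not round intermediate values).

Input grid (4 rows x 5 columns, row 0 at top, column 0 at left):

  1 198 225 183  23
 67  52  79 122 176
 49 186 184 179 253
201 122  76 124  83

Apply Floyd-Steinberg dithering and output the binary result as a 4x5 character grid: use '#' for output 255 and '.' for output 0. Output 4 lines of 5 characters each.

Answer: .###.
....#
.####
#..#.

Derivation:
(0,0): OLD=1 → NEW=0, ERR=1
(0,1): OLD=3175/16 → NEW=255, ERR=-905/16
(0,2): OLD=51265/256 → NEW=255, ERR=-14015/256
(0,3): OLD=651463/4096 → NEW=255, ERR=-393017/4096
(0,4): OLD=-1243791/65536 → NEW=0, ERR=-1243791/65536
(1,0): OLD=14517/256 → NEW=0, ERR=14517/256
(1,1): OLD=100211/2048 → NEW=0, ERR=100211/2048
(1,2): OLD=4048367/65536 → NEW=0, ERR=4048367/65536
(1,3): OLD=29376067/262144 → NEW=0, ERR=29376067/262144
(1,4): OLD=893801065/4194304 → NEW=255, ERR=-175746455/4194304
(2,0): OLD=2486945/32768 → NEW=0, ERR=2486945/32768
(2,1): OLD=261747579/1048576 → NEW=255, ERR=-5639301/1048576
(2,2): OLD=3775222833/16777216 → NEW=255, ERR=-502967247/16777216
(2,3): OLD=52856941827/268435456 → NEW=255, ERR=-15594099453/268435456
(2,4): OLD=951310256725/4294967296 → NEW=255, ERR=-143906403755/4294967296
(3,0): OLD=3753213713/16777216 → NEW=255, ERR=-524976367/16777216
(3,1): OLD=14193780541/134217728 → NEW=0, ERR=14193780541/134217728
(3,2): OLD=436667102895/4294967296 → NEW=0, ERR=436667102895/4294967296
(3,3): OLD=1221234756599/8589934592 → NEW=255, ERR=-969198564361/8589934592
(3,4): OLD=2684967967603/137438953472 → NEW=0, ERR=2684967967603/137438953472
Row 0: .###.
Row 1: ....#
Row 2: .####
Row 3: #..#.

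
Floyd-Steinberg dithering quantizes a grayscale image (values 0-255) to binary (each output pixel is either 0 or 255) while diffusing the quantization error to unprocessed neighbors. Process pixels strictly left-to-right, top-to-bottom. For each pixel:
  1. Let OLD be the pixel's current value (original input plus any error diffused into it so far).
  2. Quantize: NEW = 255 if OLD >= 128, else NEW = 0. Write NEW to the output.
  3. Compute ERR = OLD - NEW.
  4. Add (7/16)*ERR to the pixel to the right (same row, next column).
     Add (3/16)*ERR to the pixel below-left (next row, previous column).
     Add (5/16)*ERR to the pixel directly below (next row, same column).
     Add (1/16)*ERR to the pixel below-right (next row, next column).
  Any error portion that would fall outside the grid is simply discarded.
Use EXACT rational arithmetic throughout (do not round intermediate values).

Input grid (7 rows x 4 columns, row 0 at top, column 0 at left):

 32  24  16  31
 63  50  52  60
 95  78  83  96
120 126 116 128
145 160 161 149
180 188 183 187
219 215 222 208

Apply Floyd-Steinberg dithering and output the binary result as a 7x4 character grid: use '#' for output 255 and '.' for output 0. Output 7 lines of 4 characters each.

Answer: ....
...#
#.#.
.#.#
#.#.
####
##.#

Derivation:
(0,0): OLD=32 → NEW=0, ERR=32
(0,1): OLD=38 → NEW=0, ERR=38
(0,2): OLD=261/8 → NEW=0, ERR=261/8
(0,3): OLD=5795/128 → NEW=0, ERR=5795/128
(1,0): OLD=641/8 → NEW=0, ERR=641/8
(1,1): OLD=6723/64 → NEW=0, ERR=6723/64
(1,2): OLD=243747/2048 → NEW=0, ERR=243747/2048
(1,3): OLD=4202725/32768 → NEW=255, ERR=-4153115/32768
(2,0): OLD=143089/1024 → NEW=255, ERR=-118031/1024
(2,1): OLD=2874487/32768 → NEW=0, ERR=2874487/32768
(2,2): OLD=2316247/16384 → NEW=255, ERR=-1861673/16384
(2,3): OLD=7402603/524288 → NEW=0, ERR=7402603/524288
(3,0): OLD=52653061/524288 → NEW=0, ERR=52653061/524288
(3,1): OLD=1416342515/8388608 → NEW=255, ERR=-722752525/8388608
(3,2): OLD=6835299509/134217728 → NEW=0, ERR=6835299509/134217728
(3,3): OLD=316949510131/2147483648 → NEW=255, ERR=-230658820109/2147483648
(4,0): OLD=21505557865/134217728 → NEW=255, ERR=-12719962775/134217728
(4,1): OLD=115361262199/1073741824 → NEW=0, ERR=115361262199/1073741824
(4,2): OLD=6816798402027/34359738368 → NEW=255, ERR=-1944934881813/34359738368
(4,3): OLD=51596203162205/549755813888 → NEW=0, ERR=51596203162205/549755813888
(5,0): OLD=2929661728717/17179869184 → NEW=255, ERR=-1451204913203/17179869184
(5,1): OLD=92403911062103/549755813888 → NEW=255, ERR=-47783821479337/549755813888
(5,2): OLD=166682132237021/1099511627776 → NEW=255, ERR=-113693332845859/1099511627776
(5,3): OLD=2947609575788813/17592186044416 → NEW=255, ERR=-1538397865537267/17592186044416
(6,0): OLD=1550800121313061/8796093022208 → NEW=255, ERR=-692203599349979/8796093022208
(6,1): OLD=18118772178738155/140737488355328 → NEW=255, ERR=-17769287351870485/140737488355328
(6,2): OLD=253596607082077221/2251799813685248 → NEW=0, ERR=253596607082077221/2251799813685248
(6,3): OLD=8051747449906875779/36028797018963968 → NEW=255, ERR=-1135595789928936061/36028797018963968
Row 0: ....
Row 1: ...#
Row 2: #.#.
Row 3: .#.#
Row 4: #.#.
Row 5: ####
Row 6: ##.#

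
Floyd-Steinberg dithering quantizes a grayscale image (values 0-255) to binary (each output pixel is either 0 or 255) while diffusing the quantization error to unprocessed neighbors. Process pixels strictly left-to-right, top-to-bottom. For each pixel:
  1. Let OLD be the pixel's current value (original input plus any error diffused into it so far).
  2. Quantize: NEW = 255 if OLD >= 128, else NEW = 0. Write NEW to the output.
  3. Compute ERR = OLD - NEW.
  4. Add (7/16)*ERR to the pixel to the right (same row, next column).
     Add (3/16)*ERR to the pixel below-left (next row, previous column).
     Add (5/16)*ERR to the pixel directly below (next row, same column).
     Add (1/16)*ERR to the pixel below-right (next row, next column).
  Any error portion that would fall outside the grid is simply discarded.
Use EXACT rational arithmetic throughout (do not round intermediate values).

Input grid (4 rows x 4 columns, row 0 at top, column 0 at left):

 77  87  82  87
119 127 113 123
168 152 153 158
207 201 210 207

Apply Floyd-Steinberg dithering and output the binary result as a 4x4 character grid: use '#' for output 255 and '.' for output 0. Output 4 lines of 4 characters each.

Answer: ..#.
#.#.
#.##
###.

Derivation:
(0,0): OLD=77 → NEW=0, ERR=77
(0,1): OLD=1931/16 → NEW=0, ERR=1931/16
(0,2): OLD=34509/256 → NEW=255, ERR=-30771/256
(0,3): OLD=140955/4096 → NEW=0, ERR=140955/4096
(1,0): OLD=42417/256 → NEW=255, ERR=-22863/256
(1,1): OLD=221015/2048 → NEW=0, ERR=221015/2048
(1,2): OLD=8955299/65536 → NEW=255, ERR=-7756381/65536
(1,3): OLD=78079205/1048576 → NEW=0, ERR=78079205/1048576
(2,0): OLD=5253549/32768 → NEW=255, ERR=-3102291/32768
(2,1): OLD=122191807/1048576 → NEW=0, ERR=122191807/1048576
(2,2): OLD=393642939/2097152 → NEW=255, ERR=-141130821/2097152
(2,3): OLD=4846272367/33554432 → NEW=255, ERR=-3710107793/33554432
(3,0): OLD=3343092573/16777216 → NEW=255, ERR=-935097507/16777216
(3,1): OLD=52209675971/268435456 → NEW=255, ERR=-16241365309/268435456
(3,2): OLD=640168365117/4294967296 → NEW=255, ERR=-455048295363/4294967296
(3,3): OLD=8376088707883/68719476736 → NEW=0, ERR=8376088707883/68719476736
Row 0: ..#.
Row 1: #.#.
Row 2: #.##
Row 3: ###.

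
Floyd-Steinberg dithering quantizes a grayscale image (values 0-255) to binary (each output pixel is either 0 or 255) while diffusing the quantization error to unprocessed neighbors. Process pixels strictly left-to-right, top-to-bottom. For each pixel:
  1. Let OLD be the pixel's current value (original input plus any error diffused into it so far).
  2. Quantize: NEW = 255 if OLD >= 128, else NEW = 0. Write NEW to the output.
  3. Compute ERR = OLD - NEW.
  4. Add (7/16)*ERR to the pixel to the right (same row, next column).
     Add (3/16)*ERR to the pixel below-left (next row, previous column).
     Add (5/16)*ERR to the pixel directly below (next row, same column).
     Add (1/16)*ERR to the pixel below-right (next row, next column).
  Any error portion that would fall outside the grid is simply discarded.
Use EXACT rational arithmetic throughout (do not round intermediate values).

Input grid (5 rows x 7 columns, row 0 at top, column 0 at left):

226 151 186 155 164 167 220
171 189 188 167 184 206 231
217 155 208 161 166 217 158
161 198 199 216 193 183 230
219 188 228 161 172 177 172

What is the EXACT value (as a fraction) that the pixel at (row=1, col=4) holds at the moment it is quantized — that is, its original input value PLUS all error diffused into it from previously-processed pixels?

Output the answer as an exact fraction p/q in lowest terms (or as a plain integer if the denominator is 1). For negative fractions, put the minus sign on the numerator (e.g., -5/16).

Answer: 1894723691/16777216

Derivation:
(0,0): OLD=226 → NEW=255, ERR=-29
(0,1): OLD=2213/16 → NEW=255, ERR=-1867/16
(0,2): OLD=34547/256 → NEW=255, ERR=-30733/256
(0,3): OLD=419749/4096 → NEW=0, ERR=419749/4096
(0,4): OLD=13686147/65536 → NEW=255, ERR=-3025533/65536
(0,5): OLD=153933461/1048576 → NEW=255, ERR=-113453419/1048576
(0,6): OLD=2896813587/16777216 → NEW=255, ERR=-1381376493/16777216
(1,0): OLD=35855/256 → NEW=255, ERR=-29425/256
(1,1): OLD=159593/2048 → NEW=0, ERR=159593/2048
(1,2): OLD=12877725/65536 → NEW=255, ERR=-3833955/65536
(1,3): OLD=41227545/262144 → NEW=255, ERR=-25619175/262144
(1,4): OLD=1894723691/16777216 → NEW=0, ERR=1894723691/16777216
Target (1,4): original=184, with diffused error = 1894723691/16777216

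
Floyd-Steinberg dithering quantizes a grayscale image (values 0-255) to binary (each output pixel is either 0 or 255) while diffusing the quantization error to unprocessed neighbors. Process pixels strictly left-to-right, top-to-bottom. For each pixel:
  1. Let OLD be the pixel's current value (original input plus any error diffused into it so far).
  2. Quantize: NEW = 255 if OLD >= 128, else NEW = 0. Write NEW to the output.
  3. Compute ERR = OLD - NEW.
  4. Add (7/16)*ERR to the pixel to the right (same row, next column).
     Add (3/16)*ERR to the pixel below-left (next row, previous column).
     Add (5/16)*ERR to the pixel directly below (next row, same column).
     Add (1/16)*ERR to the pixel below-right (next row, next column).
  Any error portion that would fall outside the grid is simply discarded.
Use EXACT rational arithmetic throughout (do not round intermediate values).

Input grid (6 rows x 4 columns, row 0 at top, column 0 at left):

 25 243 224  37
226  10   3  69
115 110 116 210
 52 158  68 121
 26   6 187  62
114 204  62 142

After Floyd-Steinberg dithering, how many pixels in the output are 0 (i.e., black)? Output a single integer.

Answer: 14

Derivation:
(0,0): OLD=25 → NEW=0, ERR=25
(0,1): OLD=4063/16 → NEW=255, ERR=-17/16
(0,2): OLD=57225/256 → NEW=255, ERR=-8055/256
(0,3): OLD=95167/4096 → NEW=0, ERR=95167/4096
(1,0): OLD=59805/256 → NEW=255, ERR=-5475/256
(1,1): OLD=-8245/2048 → NEW=0, ERR=-8245/2048
(1,2): OLD=-282073/65536 → NEW=0, ERR=-282073/65536
(1,3): OLD=75928513/1048576 → NEW=0, ERR=75928513/1048576
(2,0): OLD=3524585/32768 → NEW=0, ERR=3524585/32768
(2,1): OLD=161120531/1048576 → NEW=255, ERR=-106266349/1048576
(2,2): OLD=175411359/2097152 → NEW=0, ERR=175411359/2097152
(2,3): OLD=9024569027/33554432 → NEW=255, ERR=468188867/33554432
(3,0): OLD=1117549785/16777216 → NEW=0, ERR=1117549785/16777216
(3,1): OLD=47748802759/268435456 → NEW=255, ERR=-20702238521/268435456
(3,2): OLD=243437723705/4294967296 → NEW=0, ERR=243437723705/4294967296
(3,3): OLD=10678004089103/68719476736 → NEW=255, ERR=-6845462478577/68719476736
(4,0): OLD=138966416933/4294967296 → NEW=0, ERR=138966416933/4294967296
(4,1): OLD=372654306671/34359738368 → NEW=0, ERR=372654306671/34359738368
(4,2): OLD=204464692086799/1099511627776 → NEW=255, ERR=-75910772996081/1099511627776
(4,3): OLD=74023182763545/17592186044416 → NEW=0, ERR=74023182763545/17592186044416
(5,0): OLD=69348782380565/549755813888 → NEW=0, ERR=69348782380565/549755813888
(5,1): OLD=4427156679202739/17592186044416 → NEW=255, ERR=-58850762123341/17592186044416
(5,2): OLD=355609372963031/8796093022208 → NEW=0, ERR=355609372963031/8796093022208
(5,3): OLD=44103521460276015/281474976710656 → NEW=255, ERR=-27672597600941265/281474976710656
Output grid:
  Row 0: .##.  (2 black, running=2)
  Row 1: #...  (3 black, running=5)
  Row 2: .#.#  (2 black, running=7)
  Row 3: .#.#  (2 black, running=9)
  Row 4: ..#.  (3 black, running=12)
  Row 5: .#.#  (2 black, running=14)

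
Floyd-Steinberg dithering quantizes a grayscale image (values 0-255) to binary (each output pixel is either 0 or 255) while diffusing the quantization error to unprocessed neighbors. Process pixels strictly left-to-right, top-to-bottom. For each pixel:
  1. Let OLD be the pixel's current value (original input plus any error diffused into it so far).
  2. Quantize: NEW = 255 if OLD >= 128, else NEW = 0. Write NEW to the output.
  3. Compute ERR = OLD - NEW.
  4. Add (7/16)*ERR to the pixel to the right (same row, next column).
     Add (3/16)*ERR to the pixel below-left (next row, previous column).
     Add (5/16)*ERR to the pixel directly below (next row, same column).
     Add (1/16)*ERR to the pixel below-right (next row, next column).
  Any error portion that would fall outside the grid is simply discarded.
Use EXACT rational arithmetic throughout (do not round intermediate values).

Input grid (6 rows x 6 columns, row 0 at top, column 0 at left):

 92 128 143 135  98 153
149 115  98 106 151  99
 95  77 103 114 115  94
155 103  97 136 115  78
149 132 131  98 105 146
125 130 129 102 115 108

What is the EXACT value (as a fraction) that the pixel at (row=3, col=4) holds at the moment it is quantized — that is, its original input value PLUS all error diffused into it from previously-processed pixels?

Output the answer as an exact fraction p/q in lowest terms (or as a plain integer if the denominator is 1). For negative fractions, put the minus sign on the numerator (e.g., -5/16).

(0,0): OLD=92 → NEW=0, ERR=92
(0,1): OLD=673/4 → NEW=255, ERR=-347/4
(0,2): OLD=6723/64 → NEW=0, ERR=6723/64
(0,3): OLD=185301/1024 → NEW=255, ERR=-75819/1024
(0,4): OLD=1074899/16384 → NEW=0, ERR=1074899/16384
(0,5): OLD=47632325/262144 → NEW=255, ERR=-19214395/262144
(1,0): OLD=10335/64 → NEW=255, ERR=-5985/64
(1,1): OLD=37081/512 → NEW=0, ERR=37081/512
(1,2): OLD=2346317/16384 → NEW=255, ERR=-1831603/16384
(1,3): OLD=3461577/65536 → NEW=0, ERR=3461577/65536
(1,4): OLD=739203131/4194304 → NEW=255, ERR=-330344389/4194304
(1,5): OLD=3069389357/67108864 → NEW=0, ERR=3069389357/67108864
(2,0): OLD=650083/8192 → NEW=0, ERR=650083/8192
(2,1): OLD=28192241/262144 → NEW=0, ERR=28192241/262144
(2,2): OLD=543355155/4194304 → NEW=255, ERR=-526192365/4194304
(2,3): OLD=1807422523/33554432 → NEW=0, ERR=1807422523/33554432
(2,4): OLD=135109496881/1073741824 → NEW=0, ERR=135109496881/1073741824
(2,5): OLD=2721657166439/17179869184 → NEW=255, ERR=-1659209475481/17179869184
(3,0): OLD=838707123/4194304 → NEW=255, ERR=-230840397/4194304
(3,1): OLD=3152987447/33554432 → NEW=0, ERR=3152987447/33554432
(3,2): OLD=31065285205/268435456 → NEW=0, ERR=31065285205/268435456
(3,3): OLD=3766101043647/17179869184 → NEW=255, ERR=-614765598273/17179869184
(3,4): OLD=17032065883231/137438953472 → NEW=0, ERR=17032065883231/137438953472
Target (3,4): original=115, with diffused error = 17032065883231/137438953472

Answer: 17032065883231/137438953472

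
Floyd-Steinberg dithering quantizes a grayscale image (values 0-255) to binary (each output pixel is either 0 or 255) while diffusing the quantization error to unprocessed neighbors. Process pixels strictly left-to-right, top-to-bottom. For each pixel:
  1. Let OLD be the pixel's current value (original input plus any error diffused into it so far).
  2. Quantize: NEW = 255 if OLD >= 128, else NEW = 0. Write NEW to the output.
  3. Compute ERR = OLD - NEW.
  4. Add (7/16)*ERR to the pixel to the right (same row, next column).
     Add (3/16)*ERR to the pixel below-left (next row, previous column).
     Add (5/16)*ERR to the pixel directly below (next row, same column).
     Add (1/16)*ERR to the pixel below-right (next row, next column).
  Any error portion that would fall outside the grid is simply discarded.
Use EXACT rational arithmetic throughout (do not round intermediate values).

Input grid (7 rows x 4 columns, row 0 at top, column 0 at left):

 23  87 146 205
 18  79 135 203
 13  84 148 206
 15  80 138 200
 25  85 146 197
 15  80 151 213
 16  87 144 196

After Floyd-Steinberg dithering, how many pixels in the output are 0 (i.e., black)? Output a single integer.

Answer: 16

Derivation:
(0,0): OLD=23 → NEW=0, ERR=23
(0,1): OLD=1553/16 → NEW=0, ERR=1553/16
(0,2): OLD=48247/256 → NEW=255, ERR=-17033/256
(0,3): OLD=720449/4096 → NEW=255, ERR=-324031/4096
(1,0): OLD=11107/256 → NEW=0, ERR=11107/256
(1,1): OLD=240181/2048 → NEW=0, ERR=240181/2048
(1,2): OLD=10272729/65536 → NEW=255, ERR=-6438951/65536
(1,3): OLD=137505343/1048576 → NEW=255, ERR=-129881537/1048576
(2,0): OLD=1590807/32768 → NEW=0, ERR=1590807/32768
(2,1): OLD=132307181/1048576 → NEW=0, ERR=132307181/1048576
(2,2): OLD=328423777/2097152 → NEW=255, ERR=-206349983/2097152
(2,3): OLD=3962901309/33554432 → NEW=0, ERR=3962901309/33554432
(3,0): OLD=903108903/16777216 → NEW=0, ERR=903108903/16777216
(3,1): OLD=34243266873/268435456 → NEW=0, ERR=34243266873/268435456
(3,2): OLD=829324635591/4294967296 → NEW=255, ERR=-265892024889/4294967296
(3,3): OLD=13996303245553/68719476736 → NEW=255, ERR=-3527163322127/68719476736
(4,0): OLD=282352695259/4294967296 → NEW=0, ERR=282352695259/4294967296
(4,1): OLD=4995302771857/34359738368 → NEW=255, ERR=-3766430511983/34359738368
(4,2): OLD=84712094849521/1099511627776 → NEW=0, ERR=84712094849521/1099511627776
(4,3): OLD=3708403890554855/17592186044416 → NEW=255, ERR=-777603550771225/17592186044416
(5,0): OLD=8241153482731/549755813888 → NEW=0, ERR=8241153482731/549755813888
(5,1): OLD=1246540724929101/17592186044416 → NEW=0, ERR=1246540724929101/17592186044416
(5,2): OLD=1679507845978921/8796093022208 → NEW=255, ERR=-563495874684119/8796093022208
(5,3): OLD=49532603557528273/281474976710656 → NEW=255, ERR=-22243515503689007/281474976710656
(6,0): OLD=9561806359394759/281474976710656 → NEW=0, ERR=9561806359394759/281474976710656
(6,1): OLD=508592936704807393/4503599627370496 → NEW=0, ERR=508592936704807393/4503599627370496
(6,2): OLD=11745320340608707415/72057594037927936 → NEW=255, ERR=-6629366139062916265/72057594037927936
(6,3): OLD=146479193879367361633/1152921504606846976 → NEW=0, ERR=146479193879367361633/1152921504606846976
Output grid:
  Row 0: ..##  (2 black, running=2)
  Row 1: ..##  (2 black, running=4)
  Row 2: ..#.  (3 black, running=7)
  Row 3: ..##  (2 black, running=9)
  Row 4: .#.#  (2 black, running=11)
  Row 5: ..##  (2 black, running=13)
  Row 6: ..#.  (3 black, running=16)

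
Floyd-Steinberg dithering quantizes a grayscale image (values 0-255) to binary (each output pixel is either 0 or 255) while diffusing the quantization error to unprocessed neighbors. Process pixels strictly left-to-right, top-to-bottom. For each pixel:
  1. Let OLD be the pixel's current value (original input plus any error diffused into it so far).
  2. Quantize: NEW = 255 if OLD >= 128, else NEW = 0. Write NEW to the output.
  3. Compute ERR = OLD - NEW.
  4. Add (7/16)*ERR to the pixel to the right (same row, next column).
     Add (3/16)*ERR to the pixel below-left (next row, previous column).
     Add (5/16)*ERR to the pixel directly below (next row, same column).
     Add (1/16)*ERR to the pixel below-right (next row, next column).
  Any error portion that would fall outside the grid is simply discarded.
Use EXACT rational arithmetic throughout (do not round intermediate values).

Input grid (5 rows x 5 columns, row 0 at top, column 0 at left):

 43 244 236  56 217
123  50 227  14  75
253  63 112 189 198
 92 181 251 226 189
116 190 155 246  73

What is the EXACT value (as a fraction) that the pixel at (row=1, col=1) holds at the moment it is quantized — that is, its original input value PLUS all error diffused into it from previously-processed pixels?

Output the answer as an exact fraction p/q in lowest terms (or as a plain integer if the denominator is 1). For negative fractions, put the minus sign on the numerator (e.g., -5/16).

(0,0): OLD=43 → NEW=0, ERR=43
(0,1): OLD=4205/16 → NEW=255, ERR=125/16
(0,2): OLD=61291/256 → NEW=255, ERR=-3989/256
(0,3): OLD=201453/4096 → NEW=0, ERR=201453/4096
(0,4): OLD=15631483/65536 → NEW=255, ERR=-1080197/65536
(1,0): OLD=35303/256 → NEW=255, ERR=-29977/256
(1,1): OLD=2001/2048 → NEW=0, ERR=2001/2048
Target (1,1): original=50, with diffused error = 2001/2048

Answer: 2001/2048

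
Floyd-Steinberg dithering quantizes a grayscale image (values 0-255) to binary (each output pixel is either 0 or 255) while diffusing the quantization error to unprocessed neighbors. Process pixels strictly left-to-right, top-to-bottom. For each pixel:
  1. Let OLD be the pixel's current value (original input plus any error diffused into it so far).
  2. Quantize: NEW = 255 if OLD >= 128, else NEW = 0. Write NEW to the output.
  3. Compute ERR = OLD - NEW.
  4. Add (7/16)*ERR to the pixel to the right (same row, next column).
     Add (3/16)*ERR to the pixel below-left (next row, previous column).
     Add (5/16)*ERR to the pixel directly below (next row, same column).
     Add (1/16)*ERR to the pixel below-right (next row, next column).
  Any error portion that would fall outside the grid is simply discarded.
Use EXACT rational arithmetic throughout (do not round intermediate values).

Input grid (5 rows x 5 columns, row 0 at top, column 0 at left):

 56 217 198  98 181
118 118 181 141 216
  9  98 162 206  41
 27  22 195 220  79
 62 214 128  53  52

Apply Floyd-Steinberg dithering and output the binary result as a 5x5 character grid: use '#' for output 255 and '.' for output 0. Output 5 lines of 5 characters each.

(0,0): OLD=56 → NEW=0, ERR=56
(0,1): OLD=483/2 → NEW=255, ERR=-27/2
(0,2): OLD=6147/32 → NEW=255, ERR=-2013/32
(0,3): OLD=36085/512 → NEW=0, ERR=36085/512
(0,4): OLD=1735347/8192 → NEW=255, ERR=-353613/8192
(1,0): OLD=4255/32 → NEW=255, ERR=-3905/32
(1,1): OLD=13337/256 → NEW=0, ERR=13337/256
(1,2): OLD=1609773/8192 → NEW=255, ERR=-479187/8192
(1,3): OLD=4109369/32768 → NEW=0, ERR=4109369/32768
(1,4): OLD=137248971/524288 → NEW=255, ERR=3555531/524288
(2,0): OLD=-79325/4096 → NEW=0, ERR=-79325/4096
(2,1): OLD=11431185/131072 → NEW=0, ERR=11431185/131072
(2,2): OLD=437562931/2097152 → NEW=255, ERR=-97210829/2097152
(2,3): OLD=7466729769/33554432 → NEW=255, ERR=-1089650391/33554432
(2,4): OLD=19729918431/536870912 → NEW=0, ERR=19729918431/536870912
(3,0): OLD=78224659/2097152 → NEW=0, ERR=78224659/2097152
(3,1): OLD=934009015/16777216 → NEW=0, ERR=934009015/16777216
(3,2): OLD=109646519917/536870912 → NEW=255, ERR=-27255562643/536870912
(3,3): OLD=205766052941/1073741824 → NEW=255, ERR=-68038112179/1073741824
(3,4): OLD=1043373252081/17179869184 → NEW=0, ERR=1043373252081/17179869184
(4,0): OLD=22574011677/268435456 → NEW=0, ERR=22574011677/268435456
(4,1): OLD=2241982433341/8589934592 → NEW=255, ERR=51549112381/8589934592
(4,2): OLD=14617882743027/137438953472 → NEW=0, ERR=14617882743027/137438953472
(4,3): OLD=193392553964221/2199023255552 → NEW=0, ERR=193392553964221/2199023255552
(4,4): OLD=3711752053958059/35184372088832 → NEW=0, ERR=3711752053958059/35184372088832
Row 0: .##.#
Row 1: #.#.#
Row 2: ..##.
Row 3: ..##.
Row 4: .#...

Answer: .##.#
#.#.#
..##.
..##.
.#...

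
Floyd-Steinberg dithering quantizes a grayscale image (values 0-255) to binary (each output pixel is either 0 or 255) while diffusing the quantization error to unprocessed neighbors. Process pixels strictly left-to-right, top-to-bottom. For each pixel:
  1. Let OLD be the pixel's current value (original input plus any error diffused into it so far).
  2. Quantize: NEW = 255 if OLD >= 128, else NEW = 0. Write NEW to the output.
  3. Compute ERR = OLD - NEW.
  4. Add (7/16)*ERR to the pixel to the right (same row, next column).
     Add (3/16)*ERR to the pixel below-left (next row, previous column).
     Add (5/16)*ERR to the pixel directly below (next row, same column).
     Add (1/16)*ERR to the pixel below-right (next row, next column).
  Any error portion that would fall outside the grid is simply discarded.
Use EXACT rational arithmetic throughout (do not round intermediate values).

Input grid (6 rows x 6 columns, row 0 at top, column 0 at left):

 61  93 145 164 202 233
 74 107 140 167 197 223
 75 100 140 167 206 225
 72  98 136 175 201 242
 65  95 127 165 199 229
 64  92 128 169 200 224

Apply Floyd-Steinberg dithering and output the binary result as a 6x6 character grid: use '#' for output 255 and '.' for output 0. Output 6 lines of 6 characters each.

(0,0): OLD=61 → NEW=0, ERR=61
(0,1): OLD=1915/16 → NEW=0, ERR=1915/16
(0,2): OLD=50525/256 → NEW=255, ERR=-14755/256
(0,3): OLD=568459/4096 → NEW=255, ERR=-476021/4096
(0,4): OLD=9906125/65536 → NEW=255, ERR=-6805555/65536
(0,5): OLD=196679323/1048576 → NEW=255, ERR=-70707557/1048576
(1,0): OLD=29569/256 → NEW=0, ERR=29569/256
(1,1): OLD=384903/2048 → NEW=255, ERR=-137337/2048
(1,2): OLD=5134099/65536 → NEW=0, ERR=5134099/65536
(1,3): OLD=37193815/262144 → NEW=255, ERR=-29652905/262144
(1,4): OLD=1596401765/16777216 → NEW=0, ERR=1596401765/16777216
(1,5): OLD=63637092403/268435456 → NEW=255, ERR=-4813948877/268435456
(2,0): OLD=3228349/32768 → NEW=0, ERR=3228349/32768
(2,1): OLD=151052527/1048576 → NEW=255, ERR=-116334353/1048576
(2,2): OLD=1519046285/16777216 → NEW=0, ERR=1519046285/16777216
(2,3): OLD=26038325093/134217728 → NEW=255, ERR=-8187195547/134217728
(2,4): OLD=853048245167/4294967296 → NEW=255, ERR=-242168415313/4294967296
(2,5): OLD=13790266300089/68719476736 → NEW=255, ERR=-3733200267591/68719476736
(3,0): OLD=1375492333/16777216 → NEW=0, ERR=1375492333/16777216
(3,1): OLD=16419213161/134217728 → NEW=0, ERR=16419213161/134217728
(3,2): OLD=214150867915/1073741824 → NEW=255, ERR=-59653297205/1073741824
(3,3): OLD=8708035422561/68719476736 → NEW=0, ERR=8708035422561/68719476736
(3,4): OLD=123596583496513/549755813888 → NEW=255, ERR=-16591149044927/549755813888
(3,5): OLD=1832190900196143/8796093022208 → NEW=255, ERR=-410812820466897/8796093022208
(4,0): OLD=243863769923/2147483648 → NEW=0, ERR=243863769923/2147483648
(4,1): OLD=6102901822695/34359738368 → NEW=255, ERR=-2658831461145/34359738368
(4,2): OLD=117856024572037/1099511627776 → NEW=0, ERR=117856024572037/1099511627776
(4,3): OLD=4263713832530297/17592186044416 → NEW=255, ERR=-222293608795783/17592186044416
(4,4): OLD=51567261402035977/281474976710656 → NEW=255, ERR=-20208857659181303/281474976710656
(4,5): OLD=815637591467868319/4503599627370496 → NEW=255, ERR=-332780313511608161/4503599627370496
(5,0): OLD=46716979299237/549755813888 → NEW=0, ERR=46716979299237/549755813888
(5,1): OLD=2325532116409077/17592186044416 → NEW=255, ERR=-2160475324917003/17592186044416
(5,2): OLD=14152874587907159/140737488355328 → NEW=0, ERR=14152874587907159/140737488355328
(5,3): OLD=911009661865548973/4503599627370496 → NEW=255, ERR=-237408243113927507/4503599627370496
(5,4): OLD=1259713048583380685/9007199254740992 → NEW=255, ERR=-1037122761375572275/9007199254740992
(5,5): OLD=21047456219152826097/144115188075855872 → NEW=255, ERR=-15701916740190421263/144115188075855872
Row 0: ..####
Row 1: .#.#.#
Row 2: .#.###
Row 3: ..#.##
Row 4: .#.###
Row 5: .#.###

Answer: ..####
.#.#.#
.#.###
..#.##
.#.###
.#.###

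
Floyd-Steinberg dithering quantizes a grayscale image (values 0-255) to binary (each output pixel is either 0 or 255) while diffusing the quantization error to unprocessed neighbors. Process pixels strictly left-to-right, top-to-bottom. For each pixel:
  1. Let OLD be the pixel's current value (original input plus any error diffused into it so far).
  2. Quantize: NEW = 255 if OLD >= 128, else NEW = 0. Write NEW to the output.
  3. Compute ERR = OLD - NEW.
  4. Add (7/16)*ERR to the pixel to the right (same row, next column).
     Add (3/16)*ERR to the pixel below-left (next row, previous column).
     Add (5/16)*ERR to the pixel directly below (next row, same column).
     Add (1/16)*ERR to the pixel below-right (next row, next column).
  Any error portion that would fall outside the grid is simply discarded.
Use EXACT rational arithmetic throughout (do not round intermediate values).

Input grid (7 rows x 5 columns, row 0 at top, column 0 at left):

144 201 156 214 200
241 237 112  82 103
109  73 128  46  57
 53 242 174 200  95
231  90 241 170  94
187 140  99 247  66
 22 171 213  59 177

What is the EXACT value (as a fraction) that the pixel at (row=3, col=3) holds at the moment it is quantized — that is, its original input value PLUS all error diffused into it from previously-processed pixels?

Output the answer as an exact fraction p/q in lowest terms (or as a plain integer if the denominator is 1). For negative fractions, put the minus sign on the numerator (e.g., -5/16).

(0,0): OLD=144 → NEW=255, ERR=-111
(0,1): OLD=2439/16 → NEW=255, ERR=-1641/16
(0,2): OLD=28449/256 → NEW=0, ERR=28449/256
(0,3): OLD=1075687/4096 → NEW=255, ERR=31207/4096
(0,4): OLD=13325649/65536 → NEW=255, ERR=-3386031/65536
(1,0): OLD=47893/256 → NEW=255, ERR=-17387/256
(1,1): OLD=387347/2048 → NEW=255, ERR=-134893/2048
(1,2): OLD=7400975/65536 → NEW=0, ERR=7400975/65536
(1,3): OLD=34352867/262144 → NEW=255, ERR=-32493853/262144
(1,4): OLD=138832969/4194304 → NEW=0, ERR=138832969/4194304
(2,0): OLD=2471553/32768 → NEW=0, ERR=2471553/32768
(2,1): OLD=107316763/1048576 → NEW=0, ERR=107316763/1048576
(2,2): OLD=3031787537/16777216 → NEW=255, ERR=-1246402543/16777216
(2,3): OLD=-3214174557/268435456 → NEW=0, ERR=-3214174557/268435456
(2,4): OLD=233466758581/4294967296 → NEW=0, ERR=233466758581/4294967296
(3,0): OLD=1606591217/16777216 → NEW=0, ERR=1606591217/16777216
(3,1): OLD=41159543709/134217728 → NEW=255, ERR=6934023069/134217728
(3,2): OLD=762518996687/4294967296 → NEW=255, ERR=-332697663793/4294967296
(3,3): OLD=1442399870103/8589934592 → NEW=255, ERR=-748033450857/8589934592
Target (3,3): original=200, with diffused error = 1442399870103/8589934592

Answer: 1442399870103/8589934592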